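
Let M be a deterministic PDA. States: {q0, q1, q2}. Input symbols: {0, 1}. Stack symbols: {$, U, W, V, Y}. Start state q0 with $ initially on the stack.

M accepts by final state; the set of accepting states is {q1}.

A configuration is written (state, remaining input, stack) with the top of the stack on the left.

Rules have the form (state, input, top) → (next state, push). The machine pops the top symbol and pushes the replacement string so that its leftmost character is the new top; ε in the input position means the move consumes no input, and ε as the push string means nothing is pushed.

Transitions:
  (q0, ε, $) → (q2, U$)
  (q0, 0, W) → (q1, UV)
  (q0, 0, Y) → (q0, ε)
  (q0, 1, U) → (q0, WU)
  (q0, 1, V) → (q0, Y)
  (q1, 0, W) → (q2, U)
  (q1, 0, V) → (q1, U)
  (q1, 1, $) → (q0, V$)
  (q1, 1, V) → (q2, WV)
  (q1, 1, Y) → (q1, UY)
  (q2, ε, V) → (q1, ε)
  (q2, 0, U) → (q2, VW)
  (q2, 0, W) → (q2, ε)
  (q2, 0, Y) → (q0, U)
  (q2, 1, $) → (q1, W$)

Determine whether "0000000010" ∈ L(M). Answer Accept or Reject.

(q0, 0000000010, $)
  ε-move, top $: go to q2, push U$ → (q2, 0000000010, U$)
  read 0, top U: go to q2, push VW → (q2, 000000010, VW$)
  ε-move, top V: go to q1, push ε → (q1, 000000010, W$)
  read 0, top W: go to q2, push U → (q2, 00000010, U$)
  read 0, top U: go to q2, push VW → (q2, 0000010, VW$)
  ε-move, top V: go to q1, push ε → (q1, 0000010, W$)
  read 0, top W: go to q2, push U → (q2, 000010, U$)
  read 0, top U: go to q2, push VW → (q2, 00010, VW$)
  ε-move, top V: go to q1, push ε → (q1, 00010, W$)
  read 0, top W: go to q2, push U → (q2, 0010, U$)
  read 0, top U: go to q2, push VW → (q2, 010, VW$)
  ε-move, top V: go to q1, push ε → (q1, 010, W$)
  read 0, top W: go to q2, push U → (q2, 10, U$)
No transition applies at (q2, 10, U$); input not fully consumed.

Reject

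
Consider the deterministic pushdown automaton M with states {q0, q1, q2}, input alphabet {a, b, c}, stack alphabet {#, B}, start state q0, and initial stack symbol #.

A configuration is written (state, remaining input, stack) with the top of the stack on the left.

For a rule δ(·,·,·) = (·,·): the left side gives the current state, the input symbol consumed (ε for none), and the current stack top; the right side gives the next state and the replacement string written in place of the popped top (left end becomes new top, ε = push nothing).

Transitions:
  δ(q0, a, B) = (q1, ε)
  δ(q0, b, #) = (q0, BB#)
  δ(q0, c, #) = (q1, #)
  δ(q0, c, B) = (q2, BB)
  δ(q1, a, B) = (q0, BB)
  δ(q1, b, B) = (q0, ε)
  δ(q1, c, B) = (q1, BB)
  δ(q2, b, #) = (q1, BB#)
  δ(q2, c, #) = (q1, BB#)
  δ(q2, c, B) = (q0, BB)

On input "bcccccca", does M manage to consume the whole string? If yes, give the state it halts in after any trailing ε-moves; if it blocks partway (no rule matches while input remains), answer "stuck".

(q0, bcccccca, #) ⊢ (q0, cccccca, BB#) ⊢ (q2, ccccca, BBB#) ⊢ (q0, cccca, BBBB#) ⊢ (q2, ccca, BBBBB#) ⊢ (q0, cca, BBBBBB#) ⊢ (q2, ca, BBBBBBB#) ⊢ (q0, a, BBBBBBBB#) ⊢ (q1, ε, BBBBBBB#)
All input consumed; M is in state q1.

q1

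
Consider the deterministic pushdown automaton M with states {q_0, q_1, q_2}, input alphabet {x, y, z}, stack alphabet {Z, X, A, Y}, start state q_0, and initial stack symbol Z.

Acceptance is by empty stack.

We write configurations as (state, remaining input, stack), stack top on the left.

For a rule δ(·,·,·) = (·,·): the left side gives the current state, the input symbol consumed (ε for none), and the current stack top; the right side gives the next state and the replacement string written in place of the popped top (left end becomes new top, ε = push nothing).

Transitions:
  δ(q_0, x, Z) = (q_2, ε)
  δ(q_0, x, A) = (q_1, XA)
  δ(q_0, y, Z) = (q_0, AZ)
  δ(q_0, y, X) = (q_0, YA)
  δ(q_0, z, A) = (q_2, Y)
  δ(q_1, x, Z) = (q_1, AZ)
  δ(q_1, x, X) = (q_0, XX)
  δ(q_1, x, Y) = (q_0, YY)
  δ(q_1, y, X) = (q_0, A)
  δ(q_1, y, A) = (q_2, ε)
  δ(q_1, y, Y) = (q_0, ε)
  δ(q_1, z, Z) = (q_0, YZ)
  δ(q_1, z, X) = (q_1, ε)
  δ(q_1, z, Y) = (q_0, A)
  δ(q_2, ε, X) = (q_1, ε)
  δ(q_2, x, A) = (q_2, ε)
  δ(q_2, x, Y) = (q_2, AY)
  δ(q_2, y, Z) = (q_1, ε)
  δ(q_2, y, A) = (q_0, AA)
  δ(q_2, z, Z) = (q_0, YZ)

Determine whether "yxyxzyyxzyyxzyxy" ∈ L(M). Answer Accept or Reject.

(q_0, yxyxzyyxzyyxzyxy, Z) ⊢ (q_0, xyxzyyxzyyxzyxy, AZ) ⊢ (q_1, yxzyyxzyyxzyxy, XAZ) ⊢ (q_0, xzyyxzyyxzyxy, AAZ) ⊢ (q_1, zyyxzyyxzyxy, XAAZ) ⊢ (q_1, yyxzyyxzyxy, AAZ) ⊢ (q_2, yxzyyxzyxy, AZ) ⊢ (q_0, xzyyxzyxy, AAZ) ⊢ (q_1, zyyxzyxy, XAAZ) ⊢ (q_1, yyxzyxy, AAZ) ⊢ (q_2, yxzyxy, AZ) ⊢ (q_0, xzyxy, AAZ) ⊢ (q_1, zyxy, XAAZ) ⊢ (q_1, yxy, AAZ) ⊢ (q_2, xy, AZ) ⊢ (q_2, y, Z) ⊢ (q_1, ε, ε)
All input consumed and the stack is empty.

Accept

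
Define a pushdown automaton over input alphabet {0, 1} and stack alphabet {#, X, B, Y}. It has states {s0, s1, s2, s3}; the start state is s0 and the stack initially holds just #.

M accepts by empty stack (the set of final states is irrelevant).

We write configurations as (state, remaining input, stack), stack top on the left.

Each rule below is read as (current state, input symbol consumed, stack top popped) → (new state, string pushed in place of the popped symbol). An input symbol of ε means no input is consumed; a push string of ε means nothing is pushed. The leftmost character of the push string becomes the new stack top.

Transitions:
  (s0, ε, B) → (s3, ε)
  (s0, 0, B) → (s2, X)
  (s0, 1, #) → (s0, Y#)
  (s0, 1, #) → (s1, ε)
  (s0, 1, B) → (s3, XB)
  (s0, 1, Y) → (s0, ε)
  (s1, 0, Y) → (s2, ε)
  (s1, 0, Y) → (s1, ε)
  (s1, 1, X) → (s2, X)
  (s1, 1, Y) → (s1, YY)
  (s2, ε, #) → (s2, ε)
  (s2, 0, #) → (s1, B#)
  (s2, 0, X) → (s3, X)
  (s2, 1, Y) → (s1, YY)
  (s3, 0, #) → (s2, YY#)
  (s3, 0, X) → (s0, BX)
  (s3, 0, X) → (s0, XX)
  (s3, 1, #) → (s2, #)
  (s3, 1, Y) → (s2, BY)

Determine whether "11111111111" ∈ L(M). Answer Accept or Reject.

Accept

One accepting computation: (s0, 11111111111, #) ⊢ (s0, 1111111111, Y#) ⊢ (s0, 111111111, #) ⊢ (s0, 11111111, Y#) ⊢ (s0, 1111111, #) ⊢ (s0, 111111, Y#) ⊢ (s0, 11111, #) ⊢ (s0, 1111, Y#) ⊢ (s0, 111, #) ⊢ (s0, 11, Y#) ⊢ (s0, 1, #) ⊢ (s1, ε, ε)
All input consumed and the stack is empty.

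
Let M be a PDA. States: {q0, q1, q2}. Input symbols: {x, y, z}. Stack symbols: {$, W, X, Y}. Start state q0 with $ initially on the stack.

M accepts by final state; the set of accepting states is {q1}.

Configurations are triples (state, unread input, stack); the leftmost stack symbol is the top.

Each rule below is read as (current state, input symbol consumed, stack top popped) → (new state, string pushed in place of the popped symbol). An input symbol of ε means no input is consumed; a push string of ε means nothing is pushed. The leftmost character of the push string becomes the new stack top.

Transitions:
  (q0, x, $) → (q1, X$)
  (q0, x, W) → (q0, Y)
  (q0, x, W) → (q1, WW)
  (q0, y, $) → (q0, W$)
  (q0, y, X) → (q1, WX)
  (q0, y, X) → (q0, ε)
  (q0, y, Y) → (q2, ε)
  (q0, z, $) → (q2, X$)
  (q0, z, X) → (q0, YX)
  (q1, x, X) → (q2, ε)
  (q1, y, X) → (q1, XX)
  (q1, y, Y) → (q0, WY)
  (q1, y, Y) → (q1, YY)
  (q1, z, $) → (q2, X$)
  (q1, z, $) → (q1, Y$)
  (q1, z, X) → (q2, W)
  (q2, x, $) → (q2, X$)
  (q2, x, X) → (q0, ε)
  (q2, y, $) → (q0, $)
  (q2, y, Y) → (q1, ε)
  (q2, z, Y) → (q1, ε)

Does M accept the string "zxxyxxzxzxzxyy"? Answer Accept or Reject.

Reject

No computation consumes all input and reaches a final state.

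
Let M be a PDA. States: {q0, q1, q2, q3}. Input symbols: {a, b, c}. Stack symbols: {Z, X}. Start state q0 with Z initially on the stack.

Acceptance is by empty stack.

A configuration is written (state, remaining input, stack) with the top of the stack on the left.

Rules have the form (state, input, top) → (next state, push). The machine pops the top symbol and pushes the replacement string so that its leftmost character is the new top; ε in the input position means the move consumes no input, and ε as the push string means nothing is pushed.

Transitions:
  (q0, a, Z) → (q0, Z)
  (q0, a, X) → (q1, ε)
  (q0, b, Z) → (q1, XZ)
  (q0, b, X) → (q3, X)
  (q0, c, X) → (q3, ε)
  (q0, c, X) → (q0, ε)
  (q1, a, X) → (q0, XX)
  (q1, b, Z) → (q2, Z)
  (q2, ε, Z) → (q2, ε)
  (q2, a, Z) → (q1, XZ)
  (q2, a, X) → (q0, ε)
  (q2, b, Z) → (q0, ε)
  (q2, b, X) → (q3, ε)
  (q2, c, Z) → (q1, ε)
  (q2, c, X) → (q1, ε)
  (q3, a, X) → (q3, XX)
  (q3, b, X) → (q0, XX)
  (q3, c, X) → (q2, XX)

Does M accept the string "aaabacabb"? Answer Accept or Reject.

One accepting computation: (q0, aaabacabb, Z) ⊢ (q0, aabacabb, Z) ⊢ (q0, abacabb, Z) ⊢ (q0, bacabb, Z) ⊢ (q1, acabb, XZ) ⊢ (q0, cabb, XXZ) ⊢ (q0, abb, XZ) ⊢ (q1, bb, Z) ⊢ (q2, b, Z) ⊢ (q0, ε, ε)
All input consumed and the stack is empty.

Accept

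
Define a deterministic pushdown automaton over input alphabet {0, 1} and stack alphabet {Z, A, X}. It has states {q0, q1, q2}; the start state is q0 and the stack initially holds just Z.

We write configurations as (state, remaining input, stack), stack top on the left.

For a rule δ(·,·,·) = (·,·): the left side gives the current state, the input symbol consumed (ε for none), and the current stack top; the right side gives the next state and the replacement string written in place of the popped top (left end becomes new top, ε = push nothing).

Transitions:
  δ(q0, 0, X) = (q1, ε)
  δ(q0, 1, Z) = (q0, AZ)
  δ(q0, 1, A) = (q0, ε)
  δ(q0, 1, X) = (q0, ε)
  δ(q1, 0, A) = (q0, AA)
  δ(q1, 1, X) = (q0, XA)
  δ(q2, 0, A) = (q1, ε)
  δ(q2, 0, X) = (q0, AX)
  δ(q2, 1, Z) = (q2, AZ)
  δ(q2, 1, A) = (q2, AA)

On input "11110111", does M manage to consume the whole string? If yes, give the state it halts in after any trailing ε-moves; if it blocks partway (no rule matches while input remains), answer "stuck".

stuck

(q0, 11110111, Z)
  read 1, top Z: go to q0, push AZ → (q0, 1110111, AZ)
  read 1, top A: go to q0, push ε → (q0, 110111, Z)
  read 1, top Z: go to q0, push AZ → (q0, 10111, AZ)
  read 1, top A: go to q0, push ε → (q0, 0111, Z)
No transition for (q0, 0, top Z); M blocks with input 0111 remaining.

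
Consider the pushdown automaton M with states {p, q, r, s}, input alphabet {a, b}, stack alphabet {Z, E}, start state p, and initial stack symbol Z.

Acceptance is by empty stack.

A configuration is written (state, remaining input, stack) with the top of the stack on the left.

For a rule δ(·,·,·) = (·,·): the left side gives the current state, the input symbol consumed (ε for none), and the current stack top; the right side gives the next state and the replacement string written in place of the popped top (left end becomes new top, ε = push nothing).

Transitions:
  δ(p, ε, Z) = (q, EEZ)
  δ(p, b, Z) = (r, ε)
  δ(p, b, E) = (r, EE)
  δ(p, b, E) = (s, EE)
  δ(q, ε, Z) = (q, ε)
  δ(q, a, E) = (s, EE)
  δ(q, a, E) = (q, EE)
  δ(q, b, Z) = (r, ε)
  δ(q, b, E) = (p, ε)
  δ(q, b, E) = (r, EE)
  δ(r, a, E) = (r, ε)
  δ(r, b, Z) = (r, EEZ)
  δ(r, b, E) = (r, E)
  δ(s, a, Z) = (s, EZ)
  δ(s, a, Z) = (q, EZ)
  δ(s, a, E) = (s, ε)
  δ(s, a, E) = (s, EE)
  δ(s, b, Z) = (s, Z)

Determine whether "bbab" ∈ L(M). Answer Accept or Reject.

No computation consumes all input and empties the stack.

Reject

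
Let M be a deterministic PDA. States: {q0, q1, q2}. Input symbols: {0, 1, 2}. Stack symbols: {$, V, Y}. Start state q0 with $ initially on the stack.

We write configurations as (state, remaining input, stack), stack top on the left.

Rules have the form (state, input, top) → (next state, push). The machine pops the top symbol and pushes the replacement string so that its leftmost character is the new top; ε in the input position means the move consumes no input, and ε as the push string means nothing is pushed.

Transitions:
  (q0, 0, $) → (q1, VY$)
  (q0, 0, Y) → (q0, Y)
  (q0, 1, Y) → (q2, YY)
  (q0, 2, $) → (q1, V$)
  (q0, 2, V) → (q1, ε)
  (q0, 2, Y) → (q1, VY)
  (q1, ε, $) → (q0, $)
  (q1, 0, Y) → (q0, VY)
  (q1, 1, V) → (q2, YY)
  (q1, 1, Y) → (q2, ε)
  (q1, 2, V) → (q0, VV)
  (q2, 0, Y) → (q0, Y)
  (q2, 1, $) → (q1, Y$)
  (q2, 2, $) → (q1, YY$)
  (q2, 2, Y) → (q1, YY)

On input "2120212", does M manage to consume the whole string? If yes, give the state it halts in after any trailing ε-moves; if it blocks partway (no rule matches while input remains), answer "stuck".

q1

(q0, 2120212, $)
  read 2, top $: go to q1, push V$ → (q1, 120212, V$)
  read 1, top V: go to q2, push YY → (q2, 20212, YY$)
  read 2, top Y: go to q1, push YY → (q1, 0212, YYY$)
  read 0, top Y: go to q0, push VY → (q0, 212, VYYY$)
  read 2, top V: go to q1, push ε → (q1, 12, YYY$)
  read 1, top Y: go to q2, push ε → (q2, 2, YY$)
  read 2, top Y: go to q1, push YY → (q1, ε, YYY$)
All input consumed; M is in state q1.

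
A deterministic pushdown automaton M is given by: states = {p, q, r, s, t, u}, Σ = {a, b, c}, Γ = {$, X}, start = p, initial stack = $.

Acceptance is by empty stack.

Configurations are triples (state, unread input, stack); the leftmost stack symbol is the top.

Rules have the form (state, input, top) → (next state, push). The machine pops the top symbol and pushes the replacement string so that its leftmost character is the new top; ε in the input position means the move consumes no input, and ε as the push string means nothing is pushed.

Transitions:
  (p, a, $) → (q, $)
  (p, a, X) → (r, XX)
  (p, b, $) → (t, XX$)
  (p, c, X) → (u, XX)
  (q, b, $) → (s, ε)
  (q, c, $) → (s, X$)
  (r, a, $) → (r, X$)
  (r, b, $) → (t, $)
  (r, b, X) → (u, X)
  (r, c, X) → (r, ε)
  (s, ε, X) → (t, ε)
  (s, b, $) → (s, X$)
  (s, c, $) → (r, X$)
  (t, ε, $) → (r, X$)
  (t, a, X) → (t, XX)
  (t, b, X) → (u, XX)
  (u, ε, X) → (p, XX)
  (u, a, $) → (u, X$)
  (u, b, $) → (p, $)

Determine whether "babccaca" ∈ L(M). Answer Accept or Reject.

Reject

(p, babccaca, $)
  read b, top $: go to t, push XX$ → (t, abccaca, XX$)
  read a, top X: go to t, push XX → (t, bccaca, XXX$)
  read b, top X: go to u, push XX → (u, ccaca, XXXX$)
  ε-move, top X: go to p, push XX → (p, ccaca, XXXXX$)
  read c, top X: go to u, push XX → (u, caca, XXXXXX$)
  ε-move, top X: go to p, push XX → (p, caca, XXXXXXX$)
  read c, top X: go to u, push XX → (u, aca, XXXXXXXX$)
  ε-move, top X: go to p, push XX → (p, aca, XXXXXXXXX$)
  read a, top X: go to r, push XX → (r, ca, XXXXXXXXXX$)
  read c, top X: go to r, push ε → (r, a, XXXXXXXXX$)
No transition applies at (r, a, XXXXXXXXX$); input not fully consumed.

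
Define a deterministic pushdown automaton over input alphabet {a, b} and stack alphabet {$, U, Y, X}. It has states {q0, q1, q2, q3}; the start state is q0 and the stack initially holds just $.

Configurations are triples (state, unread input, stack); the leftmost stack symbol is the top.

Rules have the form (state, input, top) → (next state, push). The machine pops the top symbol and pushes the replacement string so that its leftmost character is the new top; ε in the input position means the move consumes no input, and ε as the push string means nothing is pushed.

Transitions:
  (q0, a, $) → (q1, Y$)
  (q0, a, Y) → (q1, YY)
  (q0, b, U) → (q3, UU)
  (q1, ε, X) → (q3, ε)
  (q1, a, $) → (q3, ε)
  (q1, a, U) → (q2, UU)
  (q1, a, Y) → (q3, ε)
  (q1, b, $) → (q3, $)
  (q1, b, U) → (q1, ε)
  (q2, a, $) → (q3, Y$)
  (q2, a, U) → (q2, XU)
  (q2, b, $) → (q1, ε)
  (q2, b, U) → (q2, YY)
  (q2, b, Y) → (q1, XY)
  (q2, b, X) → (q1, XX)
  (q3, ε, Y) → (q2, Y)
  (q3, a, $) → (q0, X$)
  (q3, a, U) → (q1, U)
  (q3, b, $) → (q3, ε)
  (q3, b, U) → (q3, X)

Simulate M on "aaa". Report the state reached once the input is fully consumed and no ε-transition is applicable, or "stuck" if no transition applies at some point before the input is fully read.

q0

(q0, aaa, $)
  read a, top $: go to q1, push Y$ → (q1, aa, Y$)
  read a, top Y: go to q3, push ε → (q3, a, $)
  read a, top $: go to q0, push X$ → (q0, ε, X$)
All input consumed; M is in state q0.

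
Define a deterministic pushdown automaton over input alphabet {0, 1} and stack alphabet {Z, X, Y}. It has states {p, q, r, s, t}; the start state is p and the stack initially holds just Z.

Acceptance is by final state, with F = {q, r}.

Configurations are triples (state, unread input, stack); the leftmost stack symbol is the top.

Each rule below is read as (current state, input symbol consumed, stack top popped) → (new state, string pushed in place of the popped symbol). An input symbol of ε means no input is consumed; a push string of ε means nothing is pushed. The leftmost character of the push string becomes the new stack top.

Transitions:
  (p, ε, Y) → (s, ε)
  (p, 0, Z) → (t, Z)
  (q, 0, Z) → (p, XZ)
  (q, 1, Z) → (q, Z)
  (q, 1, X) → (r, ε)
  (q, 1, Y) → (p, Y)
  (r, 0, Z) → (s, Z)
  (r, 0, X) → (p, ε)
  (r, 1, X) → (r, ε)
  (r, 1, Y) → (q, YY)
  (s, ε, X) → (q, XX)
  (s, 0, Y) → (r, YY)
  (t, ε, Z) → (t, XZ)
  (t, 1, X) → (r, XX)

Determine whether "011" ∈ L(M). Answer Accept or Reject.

Accept

(p, 011, Z)
  read 0, top Z: go to t, push Z → (t, 11, Z)
  ε-move, top Z: go to t, push XZ → (t, 11, XZ)
  read 1, top X: go to r, push XX → (r, 1, XXZ)
  read 1, top X: go to r, push ε → (r, ε, XZ)
All input consumed; state r ∈ F.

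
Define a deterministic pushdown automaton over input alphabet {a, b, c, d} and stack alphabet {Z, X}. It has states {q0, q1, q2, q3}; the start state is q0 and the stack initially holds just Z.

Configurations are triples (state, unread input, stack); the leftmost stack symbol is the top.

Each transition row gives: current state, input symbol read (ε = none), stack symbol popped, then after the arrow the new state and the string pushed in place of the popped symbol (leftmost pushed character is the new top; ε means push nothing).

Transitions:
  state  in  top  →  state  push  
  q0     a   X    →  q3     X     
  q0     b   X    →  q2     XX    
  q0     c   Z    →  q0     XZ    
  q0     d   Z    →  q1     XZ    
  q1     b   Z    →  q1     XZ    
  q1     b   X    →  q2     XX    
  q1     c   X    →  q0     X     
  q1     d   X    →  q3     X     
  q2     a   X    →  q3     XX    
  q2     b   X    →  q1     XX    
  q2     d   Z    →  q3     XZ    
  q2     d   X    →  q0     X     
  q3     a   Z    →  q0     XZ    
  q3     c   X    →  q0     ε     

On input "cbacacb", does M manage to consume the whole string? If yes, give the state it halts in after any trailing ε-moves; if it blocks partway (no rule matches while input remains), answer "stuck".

q2

(q0, cbacacb, Z) ⊢ (q0, bacacb, XZ) ⊢ (q2, acacb, XXZ) ⊢ (q3, cacb, XXXZ) ⊢ (q0, acb, XXZ) ⊢ (q3, cb, XXZ) ⊢ (q0, b, XZ) ⊢ (q2, ε, XXZ)
All input consumed; M is in state q2.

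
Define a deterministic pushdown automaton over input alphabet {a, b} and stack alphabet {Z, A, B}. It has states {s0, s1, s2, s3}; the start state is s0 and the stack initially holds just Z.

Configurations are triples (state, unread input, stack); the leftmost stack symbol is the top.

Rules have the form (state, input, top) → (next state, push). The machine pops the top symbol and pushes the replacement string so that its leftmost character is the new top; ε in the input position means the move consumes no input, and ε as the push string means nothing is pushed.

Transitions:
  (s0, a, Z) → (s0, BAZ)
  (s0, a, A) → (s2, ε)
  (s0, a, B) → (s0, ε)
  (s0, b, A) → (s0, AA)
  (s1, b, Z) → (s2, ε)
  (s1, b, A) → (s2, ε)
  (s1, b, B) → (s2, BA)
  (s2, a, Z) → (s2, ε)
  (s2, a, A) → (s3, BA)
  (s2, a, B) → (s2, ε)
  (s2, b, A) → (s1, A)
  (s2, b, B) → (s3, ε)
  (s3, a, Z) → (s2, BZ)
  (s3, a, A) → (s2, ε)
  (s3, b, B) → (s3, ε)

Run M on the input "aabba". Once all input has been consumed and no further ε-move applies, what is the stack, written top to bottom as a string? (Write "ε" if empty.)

AAZ

(s0, aabba, Z)
  read a, top Z: go to s0, push BAZ → (s0, abba, BAZ)
  read a, top B: go to s0, push ε → (s0, bba, AZ)
  read b, top A: go to s0, push AA → (s0, ba, AAZ)
  read b, top A: go to s0, push AA → (s0, a, AAAZ)
  read a, top A: go to s2, push ε → (s2, ε, AAZ)
All input consumed in state s2 with stack AAZ.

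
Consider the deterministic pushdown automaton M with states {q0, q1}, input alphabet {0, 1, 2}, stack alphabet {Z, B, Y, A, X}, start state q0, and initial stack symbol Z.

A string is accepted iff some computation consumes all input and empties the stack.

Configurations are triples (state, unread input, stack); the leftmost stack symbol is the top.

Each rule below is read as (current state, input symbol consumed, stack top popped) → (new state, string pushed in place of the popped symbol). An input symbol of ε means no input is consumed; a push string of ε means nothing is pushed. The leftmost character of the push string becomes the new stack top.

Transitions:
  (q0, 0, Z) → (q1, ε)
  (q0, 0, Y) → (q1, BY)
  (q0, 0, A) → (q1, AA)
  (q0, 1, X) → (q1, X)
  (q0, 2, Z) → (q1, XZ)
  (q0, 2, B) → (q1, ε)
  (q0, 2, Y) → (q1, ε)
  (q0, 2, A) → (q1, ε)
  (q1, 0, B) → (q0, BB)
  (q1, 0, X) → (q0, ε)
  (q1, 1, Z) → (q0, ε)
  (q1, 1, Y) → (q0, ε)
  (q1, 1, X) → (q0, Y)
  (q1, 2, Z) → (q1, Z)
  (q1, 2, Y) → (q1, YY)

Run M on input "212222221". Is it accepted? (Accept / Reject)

(q0, 212222221, Z)
  read 2, top Z: go to q1, push XZ → (q1, 12222221, XZ)
  read 1, top X: go to q0, push Y → (q0, 2222221, YZ)
  read 2, top Y: go to q1, push ε → (q1, 222221, Z)
  read 2, top Z: go to q1, push Z → (q1, 22221, Z)
  read 2, top Z: go to q1, push Z → (q1, 2221, Z)
  read 2, top Z: go to q1, push Z → (q1, 221, Z)
  read 2, top Z: go to q1, push Z → (q1, 21, Z)
  read 2, top Z: go to q1, push Z → (q1, 1, Z)
  read 1, top Z: go to q0, push ε → (q0, ε, ε)
All input consumed and the stack is empty.

Accept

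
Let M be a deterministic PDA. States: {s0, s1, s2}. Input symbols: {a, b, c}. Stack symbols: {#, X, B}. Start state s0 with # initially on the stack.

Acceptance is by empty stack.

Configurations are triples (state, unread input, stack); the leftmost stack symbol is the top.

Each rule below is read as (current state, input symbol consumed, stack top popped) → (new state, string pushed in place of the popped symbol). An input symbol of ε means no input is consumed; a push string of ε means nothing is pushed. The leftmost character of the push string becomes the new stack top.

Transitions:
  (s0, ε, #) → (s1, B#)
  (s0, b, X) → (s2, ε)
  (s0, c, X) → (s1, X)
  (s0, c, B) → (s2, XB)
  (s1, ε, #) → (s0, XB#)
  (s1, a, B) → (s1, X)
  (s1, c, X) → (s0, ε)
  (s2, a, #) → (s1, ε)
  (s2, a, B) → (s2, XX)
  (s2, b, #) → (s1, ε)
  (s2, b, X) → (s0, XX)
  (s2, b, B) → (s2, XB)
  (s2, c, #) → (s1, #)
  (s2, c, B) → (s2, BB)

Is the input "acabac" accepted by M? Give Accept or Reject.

(s0, acabac, #)
  ε-move, top #: go to s1, push B# → (s1, acabac, B#)
  read a, top B: go to s1, push X → (s1, cabac, X#)
  read c, top X: go to s0, push ε → (s0, abac, #)
  ε-move, top #: go to s1, push B# → (s1, abac, B#)
  read a, top B: go to s1, push X → (s1, bac, X#)
No transition applies at (s1, bac, X#); input not fully consumed.

Reject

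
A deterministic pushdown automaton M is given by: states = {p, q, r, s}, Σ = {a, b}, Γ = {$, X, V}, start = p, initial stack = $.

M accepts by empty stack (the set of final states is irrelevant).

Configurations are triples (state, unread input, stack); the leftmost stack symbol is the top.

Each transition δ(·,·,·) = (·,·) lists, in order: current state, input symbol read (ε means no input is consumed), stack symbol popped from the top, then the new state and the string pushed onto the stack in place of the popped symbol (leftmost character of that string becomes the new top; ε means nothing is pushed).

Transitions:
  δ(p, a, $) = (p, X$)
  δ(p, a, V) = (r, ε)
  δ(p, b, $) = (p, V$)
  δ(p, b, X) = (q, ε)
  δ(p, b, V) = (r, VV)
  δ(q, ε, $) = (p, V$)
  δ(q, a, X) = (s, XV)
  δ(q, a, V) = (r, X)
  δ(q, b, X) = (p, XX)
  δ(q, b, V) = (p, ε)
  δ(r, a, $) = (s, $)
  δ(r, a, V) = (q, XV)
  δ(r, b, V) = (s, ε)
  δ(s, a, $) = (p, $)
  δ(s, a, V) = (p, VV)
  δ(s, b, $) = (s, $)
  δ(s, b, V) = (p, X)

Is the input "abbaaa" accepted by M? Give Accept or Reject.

(p, abbaaa, $)
  read a, top $: go to p, push X$ → (p, bbaaa, X$)
  read b, top X: go to q, push ε → (q, baaa, $)
  ε-move, top $: go to p, push V$ → (p, baaa, V$)
  read b, top V: go to r, push VV → (r, aaa, VV$)
  read a, top V: go to q, push XV → (q, aa, XVV$)
  read a, top X: go to s, push XV → (s, a, XVVV$)
No transition applies at (s, a, XVVV$); input not fully consumed.

Reject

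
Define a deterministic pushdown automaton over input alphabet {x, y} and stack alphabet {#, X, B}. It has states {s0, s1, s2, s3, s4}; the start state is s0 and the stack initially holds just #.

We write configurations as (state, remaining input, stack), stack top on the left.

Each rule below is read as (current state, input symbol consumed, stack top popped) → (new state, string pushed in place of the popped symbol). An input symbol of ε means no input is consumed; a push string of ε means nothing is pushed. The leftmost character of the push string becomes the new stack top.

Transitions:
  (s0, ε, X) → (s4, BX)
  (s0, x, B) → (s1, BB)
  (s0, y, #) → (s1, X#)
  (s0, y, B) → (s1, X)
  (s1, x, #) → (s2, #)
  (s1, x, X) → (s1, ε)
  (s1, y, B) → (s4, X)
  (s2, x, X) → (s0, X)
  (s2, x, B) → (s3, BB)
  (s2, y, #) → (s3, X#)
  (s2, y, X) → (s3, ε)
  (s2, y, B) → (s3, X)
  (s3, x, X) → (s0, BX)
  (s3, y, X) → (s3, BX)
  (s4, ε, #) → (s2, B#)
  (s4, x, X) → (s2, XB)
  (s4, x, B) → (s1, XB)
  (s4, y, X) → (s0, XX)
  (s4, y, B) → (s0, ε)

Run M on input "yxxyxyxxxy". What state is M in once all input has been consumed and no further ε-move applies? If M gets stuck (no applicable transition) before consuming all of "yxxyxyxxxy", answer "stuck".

s3

(s0, yxxyxyxxxy, #)
  read y, top #: go to s1, push X# → (s1, xxyxyxxxy, X#)
  read x, top X: go to s1, push ε → (s1, xyxyxxxy, #)
  read x, top #: go to s2, push # → (s2, yxyxxxy, #)
  read y, top #: go to s3, push X# → (s3, xyxxxy, X#)
  read x, top X: go to s0, push BX → (s0, yxxxy, BX#)
  read y, top B: go to s1, push X → (s1, xxxy, XX#)
  read x, top X: go to s1, push ε → (s1, xxy, X#)
  read x, top X: go to s1, push ε → (s1, xy, #)
  read x, top #: go to s2, push # → (s2, y, #)
  read y, top #: go to s3, push X# → (s3, ε, X#)
All input consumed; M is in state s3.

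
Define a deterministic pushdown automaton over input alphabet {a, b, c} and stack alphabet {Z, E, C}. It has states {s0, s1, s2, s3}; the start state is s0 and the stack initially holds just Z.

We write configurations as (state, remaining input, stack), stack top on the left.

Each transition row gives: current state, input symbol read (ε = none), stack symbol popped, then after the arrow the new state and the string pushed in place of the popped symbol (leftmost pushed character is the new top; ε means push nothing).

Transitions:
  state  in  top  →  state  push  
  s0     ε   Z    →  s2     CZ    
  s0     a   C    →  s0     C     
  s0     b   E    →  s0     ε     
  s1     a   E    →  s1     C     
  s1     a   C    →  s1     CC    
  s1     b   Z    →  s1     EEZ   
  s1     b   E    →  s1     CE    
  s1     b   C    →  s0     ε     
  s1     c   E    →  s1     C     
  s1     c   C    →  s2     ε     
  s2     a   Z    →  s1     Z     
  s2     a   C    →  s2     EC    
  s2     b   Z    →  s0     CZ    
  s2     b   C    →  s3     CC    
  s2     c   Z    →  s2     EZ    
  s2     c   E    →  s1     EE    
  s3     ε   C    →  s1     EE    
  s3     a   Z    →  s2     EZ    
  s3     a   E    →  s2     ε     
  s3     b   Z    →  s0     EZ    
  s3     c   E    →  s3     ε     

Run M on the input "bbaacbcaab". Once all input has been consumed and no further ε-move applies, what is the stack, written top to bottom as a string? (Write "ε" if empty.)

(s0, bbaacbcaab, Z)
  ε-move, top Z: go to s2, push CZ → (s2, bbaacbcaab, CZ)
  read b, top C: go to s3, push CC → (s3, baacbcaab, CCZ)
  ε-move, top C: go to s1, push EE → (s1, baacbcaab, EECZ)
  read b, top E: go to s1, push CE → (s1, aacbcaab, CEECZ)
  read a, top C: go to s1, push CC → (s1, acbcaab, CCEECZ)
  read a, top C: go to s1, push CC → (s1, cbcaab, CCCEECZ)
  read c, top C: go to s2, push ε → (s2, bcaab, CCEECZ)
  read b, top C: go to s3, push CC → (s3, caab, CCCEECZ)
  ε-move, top C: go to s1, push EE → (s1, caab, EECCEECZ)
  read c, top E: go to s1, push C → (s1, aab, CECCEECZ)
  read a, top C: go to s1, push CC → (s1, ab, CCECCEECZ)
  read a, top C: go to s1, push CC → (s1, b, CCCECCEECZ)
  read b, top C: go to s0, push ε → (s0, ε, CCECCEECZ)
All input consumed in state s0 with stack CCECCEECZ.

CCECCEECZ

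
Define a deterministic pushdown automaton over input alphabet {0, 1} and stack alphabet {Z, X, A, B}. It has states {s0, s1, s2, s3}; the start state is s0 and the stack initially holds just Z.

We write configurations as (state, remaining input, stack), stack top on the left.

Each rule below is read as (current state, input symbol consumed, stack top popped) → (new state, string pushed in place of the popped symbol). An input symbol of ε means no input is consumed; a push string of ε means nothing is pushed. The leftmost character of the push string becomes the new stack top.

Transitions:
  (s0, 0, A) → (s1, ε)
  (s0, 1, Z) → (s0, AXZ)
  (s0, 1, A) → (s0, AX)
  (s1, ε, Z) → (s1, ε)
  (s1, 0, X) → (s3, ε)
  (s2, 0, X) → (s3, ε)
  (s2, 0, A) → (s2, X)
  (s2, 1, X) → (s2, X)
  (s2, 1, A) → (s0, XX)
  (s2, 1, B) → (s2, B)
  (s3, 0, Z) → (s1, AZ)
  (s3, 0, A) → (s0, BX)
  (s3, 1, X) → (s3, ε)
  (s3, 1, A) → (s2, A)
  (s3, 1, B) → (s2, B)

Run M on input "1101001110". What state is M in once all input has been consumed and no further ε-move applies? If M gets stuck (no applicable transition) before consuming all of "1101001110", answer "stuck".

(s0, 1101001110, Z)
  read 1, top Z: go to s0, push AXZ → (s0, 101001110, AXZ)
  read 1, top A: go to s0, push AX → (s0, 01001110, AXXZ)
  read 0, top A: go to s1, push ε → (s1, 1001110, XXZ)
No transition for (s1, 1, top X); M blocks with input 1001110 remaining.

stuck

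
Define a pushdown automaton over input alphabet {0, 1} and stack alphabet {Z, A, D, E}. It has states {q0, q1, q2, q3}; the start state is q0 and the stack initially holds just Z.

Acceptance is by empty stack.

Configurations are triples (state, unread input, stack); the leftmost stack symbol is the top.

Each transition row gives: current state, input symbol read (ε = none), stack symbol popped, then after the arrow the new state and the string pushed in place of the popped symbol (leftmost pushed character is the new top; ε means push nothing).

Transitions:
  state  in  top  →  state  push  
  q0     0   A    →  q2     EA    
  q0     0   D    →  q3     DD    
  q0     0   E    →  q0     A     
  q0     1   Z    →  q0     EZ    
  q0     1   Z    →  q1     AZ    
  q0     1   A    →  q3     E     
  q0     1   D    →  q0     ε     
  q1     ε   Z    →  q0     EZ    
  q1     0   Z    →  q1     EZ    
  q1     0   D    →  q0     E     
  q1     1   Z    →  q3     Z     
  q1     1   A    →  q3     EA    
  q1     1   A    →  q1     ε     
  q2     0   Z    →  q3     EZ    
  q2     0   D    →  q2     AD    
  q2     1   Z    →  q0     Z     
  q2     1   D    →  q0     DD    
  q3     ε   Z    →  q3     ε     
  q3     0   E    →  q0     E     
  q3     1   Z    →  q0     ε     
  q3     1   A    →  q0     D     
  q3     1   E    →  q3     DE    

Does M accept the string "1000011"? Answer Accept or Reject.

Reject

No computation consumes all input and empties the stack.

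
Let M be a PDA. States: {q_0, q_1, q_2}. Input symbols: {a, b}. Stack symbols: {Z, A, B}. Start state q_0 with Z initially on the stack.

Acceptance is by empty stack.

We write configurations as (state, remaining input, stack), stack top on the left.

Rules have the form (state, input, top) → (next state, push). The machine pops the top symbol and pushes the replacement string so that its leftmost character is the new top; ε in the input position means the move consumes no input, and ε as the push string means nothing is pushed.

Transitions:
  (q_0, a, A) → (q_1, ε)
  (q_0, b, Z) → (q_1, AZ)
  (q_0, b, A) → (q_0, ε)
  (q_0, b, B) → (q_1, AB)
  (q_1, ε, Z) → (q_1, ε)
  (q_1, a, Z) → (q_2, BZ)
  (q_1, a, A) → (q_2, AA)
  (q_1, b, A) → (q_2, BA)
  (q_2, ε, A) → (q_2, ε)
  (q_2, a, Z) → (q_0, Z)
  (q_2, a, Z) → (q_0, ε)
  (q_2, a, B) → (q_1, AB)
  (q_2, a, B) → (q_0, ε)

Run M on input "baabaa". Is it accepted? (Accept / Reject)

Accept

One accepting computation: (q_0, baabaa, Z) ⊢ (q_1, aabaa, AZ) ⊢ (q_2, abaa, AAZ) ⊢ (q_2, abaa, AZ) ⊢ (q_2, abaa, Z) ⊢ (q_0, baa, Z) ⊢ (q_1, aa, AZ) ⊢ (q_2, a, AAZ) ⊢ (q_2, a, AZ) ⊢ (q_2, a, Z) ⊢ (q_0, ε, ε)
All input consumed and the stack is empty.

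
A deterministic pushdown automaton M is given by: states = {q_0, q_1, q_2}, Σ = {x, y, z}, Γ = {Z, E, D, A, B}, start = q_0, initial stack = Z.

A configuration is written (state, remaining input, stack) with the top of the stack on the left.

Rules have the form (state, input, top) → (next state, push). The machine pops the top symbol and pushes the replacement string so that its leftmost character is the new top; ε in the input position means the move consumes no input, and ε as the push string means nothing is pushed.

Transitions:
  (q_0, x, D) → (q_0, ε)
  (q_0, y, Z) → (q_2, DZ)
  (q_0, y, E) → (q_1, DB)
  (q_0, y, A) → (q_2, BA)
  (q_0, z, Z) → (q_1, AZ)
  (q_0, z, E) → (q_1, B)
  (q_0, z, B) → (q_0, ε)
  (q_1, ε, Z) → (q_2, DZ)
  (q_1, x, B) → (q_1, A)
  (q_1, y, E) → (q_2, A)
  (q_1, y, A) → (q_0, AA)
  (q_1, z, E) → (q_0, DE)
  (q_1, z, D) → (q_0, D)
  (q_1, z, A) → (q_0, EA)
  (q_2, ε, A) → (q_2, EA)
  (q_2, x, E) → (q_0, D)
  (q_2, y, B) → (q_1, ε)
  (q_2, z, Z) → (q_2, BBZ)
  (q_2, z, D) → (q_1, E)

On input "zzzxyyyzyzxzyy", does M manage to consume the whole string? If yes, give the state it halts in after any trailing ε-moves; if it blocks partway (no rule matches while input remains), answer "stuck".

(q_0, zzzxyyyzyzxzyy, Z)
  read z, top Z: go to q_1, push AZ → (q_1, zzxyyyzyzxzyy, AZ)
  read z, top A: go to q_0, push EA → (q_0, zxyyyzyzxzyy, EAZ)
  read z, top E: go to q_1, push B → (q_1, xyyyzyzxzyy, BAZ)
  read x, top B: go to q_1, push A → (q_1, yyyzyzxzyy, AAZ)
  read y, top A: go to q_0, push AA → (q_0, yyzyzxzyy, AAAZ)
  read y, top A: go to q_2, push BA → (q_2, yzyzxzyy, BAAAZ)
  read y, top B: go to q_1, push ε → (q_1, zyzxzyy, AAAZ)
  read z, top A: go to q_0, push EA → (q_0, yzxzyy, EAAAZ)
  read y, top E: go to q_1, push DB → (q_1, zxzyy, DBAAAZ)
  read z, top D: go to q_0, push D → (q_0, xzyy, DBAAAZ)
  read x, top D: go to q_0, push ε → (q_0, zyy, BAAAZ)
  read z, top B: go to q_0, push ε → (q_0, yy, AAAZ)
  read y, top A: go to q_2, push BA → (q_2, y, BAAAZ)
  read y, top B: go to q_1, push ε → (q_1, ε, AAAZ)
All input consumed; M is in state q_1.

q_1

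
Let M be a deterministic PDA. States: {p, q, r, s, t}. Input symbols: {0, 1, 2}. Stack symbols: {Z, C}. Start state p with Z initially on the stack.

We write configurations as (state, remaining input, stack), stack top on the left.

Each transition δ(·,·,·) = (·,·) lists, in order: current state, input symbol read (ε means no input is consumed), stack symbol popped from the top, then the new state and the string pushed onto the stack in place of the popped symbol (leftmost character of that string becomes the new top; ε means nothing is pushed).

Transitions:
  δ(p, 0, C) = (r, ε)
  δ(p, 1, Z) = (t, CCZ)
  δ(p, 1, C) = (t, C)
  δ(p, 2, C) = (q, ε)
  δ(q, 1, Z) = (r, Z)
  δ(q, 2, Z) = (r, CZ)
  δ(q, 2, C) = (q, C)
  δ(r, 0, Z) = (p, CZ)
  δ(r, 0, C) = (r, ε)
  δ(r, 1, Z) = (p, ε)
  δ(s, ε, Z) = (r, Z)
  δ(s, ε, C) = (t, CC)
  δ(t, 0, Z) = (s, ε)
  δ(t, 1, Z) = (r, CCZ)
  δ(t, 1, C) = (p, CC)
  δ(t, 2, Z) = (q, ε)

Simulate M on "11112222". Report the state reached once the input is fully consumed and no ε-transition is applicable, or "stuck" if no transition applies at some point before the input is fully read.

(p, 11112222, Z)
  read 1, top Z: go to t, push CCZ → (t, 1112222, CCZ)
  read 1, top C: go to p, push CC → (p, 112222, CCCZ)
  read 1, top C: go to t, push C → (t, 12222, CCCZ)
  read 1, top C: go to p, push CC → (p, 2222, CCCCZ)
  read 2, top C: go to q, push ε → (q, 222, CCCZ)
  read 2, top C: go to q, push C → (q, 22, CCCZ)
  read 2, top C: go to q, push C → (q, 2, CCCZ)
  read 2, top C: go to q, push C → (q, ε, CCCZ)
All input consumed; M is in state q.

q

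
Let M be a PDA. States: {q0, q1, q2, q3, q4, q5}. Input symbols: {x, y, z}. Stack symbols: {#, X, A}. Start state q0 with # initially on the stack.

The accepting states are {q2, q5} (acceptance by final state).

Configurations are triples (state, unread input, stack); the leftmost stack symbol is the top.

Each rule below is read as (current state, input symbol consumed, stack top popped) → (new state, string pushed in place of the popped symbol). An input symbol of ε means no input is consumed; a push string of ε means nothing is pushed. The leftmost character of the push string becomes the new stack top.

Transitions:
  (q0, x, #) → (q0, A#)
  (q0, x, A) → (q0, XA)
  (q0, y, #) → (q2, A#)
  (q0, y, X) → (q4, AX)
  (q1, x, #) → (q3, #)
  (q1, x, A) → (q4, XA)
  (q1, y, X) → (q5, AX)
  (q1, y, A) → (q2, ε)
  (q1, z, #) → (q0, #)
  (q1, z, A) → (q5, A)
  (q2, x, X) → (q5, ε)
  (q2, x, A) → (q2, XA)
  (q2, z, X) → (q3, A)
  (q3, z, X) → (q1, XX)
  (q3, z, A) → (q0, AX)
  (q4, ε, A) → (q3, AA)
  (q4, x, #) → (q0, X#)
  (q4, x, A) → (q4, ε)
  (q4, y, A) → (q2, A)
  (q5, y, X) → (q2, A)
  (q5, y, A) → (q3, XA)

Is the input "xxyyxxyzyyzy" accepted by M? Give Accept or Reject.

Accept

One accepting computation: (q0, xxyyxxyzyyzy, #) ⊢ (q0, xyyxxyzyyzy, A#) ⊢ (q0, yyxxyzyyzy, XA#) ⊢ (q4, yxxyzyyzy, AXA#) ⊢ (q2, xxyzyyzy, AXA#) ⊢ (q2, xyzyyzy, XAXA#) ⊢ (q5, yzyyzy, AXA#) ⊢ (q3, zyyzy, XAXA#) ⊢ (q1, yyzy, XXAXA#) ⊢ (q5, yzy, AXXAXA#) ⊢ (q3, zy, XAXXAXA#) ⊢ (q1, y, XXAXXAXA#) ⊢ (q5, ε, AXXAXXAXA#)
All input consumed and state q5 ∈ F.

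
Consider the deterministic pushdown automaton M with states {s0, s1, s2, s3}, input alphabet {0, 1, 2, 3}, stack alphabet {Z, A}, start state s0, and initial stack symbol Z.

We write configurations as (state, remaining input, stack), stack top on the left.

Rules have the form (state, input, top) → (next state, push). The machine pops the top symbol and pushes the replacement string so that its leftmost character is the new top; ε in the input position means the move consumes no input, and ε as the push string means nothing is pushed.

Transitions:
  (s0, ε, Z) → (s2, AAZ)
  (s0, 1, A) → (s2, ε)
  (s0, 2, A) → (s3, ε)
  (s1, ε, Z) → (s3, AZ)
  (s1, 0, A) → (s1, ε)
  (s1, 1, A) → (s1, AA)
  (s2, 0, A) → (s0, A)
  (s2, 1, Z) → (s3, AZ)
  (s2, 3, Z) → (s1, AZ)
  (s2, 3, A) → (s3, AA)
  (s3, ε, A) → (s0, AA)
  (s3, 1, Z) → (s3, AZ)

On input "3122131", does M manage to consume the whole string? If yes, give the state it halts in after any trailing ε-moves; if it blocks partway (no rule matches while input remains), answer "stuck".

(s0, 3122131, Z)
  ε-move, top Z: go to s2, push AAZ → (s2, 3122131, AAZ)
  read 3, top A: go to s3, push AA → (s3, 122131, AAAZ)
  ε-move, top A: go to s0, push AA → (s0, 122131, AAAAZ)
  read 1, top A: go to s2, push ε → (s2, 22131, AAAZ)
No transition for (s2, 2, top A); M blocks with input 22131 remaining.

stuck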